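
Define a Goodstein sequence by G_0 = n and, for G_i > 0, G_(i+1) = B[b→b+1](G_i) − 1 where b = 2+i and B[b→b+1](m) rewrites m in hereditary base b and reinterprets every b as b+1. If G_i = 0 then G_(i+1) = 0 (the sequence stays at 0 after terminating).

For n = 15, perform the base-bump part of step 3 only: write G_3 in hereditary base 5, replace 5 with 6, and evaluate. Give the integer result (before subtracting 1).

15 —HB2→ 2^(2 + 1) + 2^2 + 2 + 1 —bump→ 3^(3 + 1) + 3^3 + 3 + 1 = 112 —(−1)→ 111
111 —HB3→ 3^(3 + 1) + 3^3 + 3 —bump→ 4^(4 + 1) + 4^4 + 4 = 1284 —(−1)→ 1283
1283 —HB4→ 4^(4 + 1) + 4^4 + 3 —bump→ 5^(5 + 1) + 5^5 + 3 = 18753 —(−1)→ 18752
18752 —HB5→ 5^(5 + 1) + 5^5 + 2 —bump→ 6^(6 + 1) + 6^6 + 2 = 326594 —(−1)→ 326593

326594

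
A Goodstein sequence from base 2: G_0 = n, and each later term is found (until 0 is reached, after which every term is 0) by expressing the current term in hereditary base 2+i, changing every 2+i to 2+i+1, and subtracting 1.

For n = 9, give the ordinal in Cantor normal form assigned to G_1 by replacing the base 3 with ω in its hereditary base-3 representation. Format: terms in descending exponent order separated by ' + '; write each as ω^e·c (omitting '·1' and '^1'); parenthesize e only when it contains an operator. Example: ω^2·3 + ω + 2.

[0] 9 ≡ 2^(2 + 1) + 1 (base 2). Lift 3: 82. −1: 81.
[1] 81 ≡ 3^(3 + 1) (base 3). Lift 4: 1024. −1: 1023.

ω^(ω + 1)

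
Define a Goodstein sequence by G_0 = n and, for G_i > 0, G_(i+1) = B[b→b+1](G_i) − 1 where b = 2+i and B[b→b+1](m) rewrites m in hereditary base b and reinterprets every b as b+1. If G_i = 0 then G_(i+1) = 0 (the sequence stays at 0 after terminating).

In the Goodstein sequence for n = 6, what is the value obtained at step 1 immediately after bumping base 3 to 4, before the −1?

step 0: 6 = 2^2 + 2; sub 3 for 2: 3^3 + 3; = 30; G_1 = 30−1 = 29
step 1: 29 = 3^3 + 2; sub 4 for 3: 4^4 + 2; = 258; G_2 = 258−1 = 257

258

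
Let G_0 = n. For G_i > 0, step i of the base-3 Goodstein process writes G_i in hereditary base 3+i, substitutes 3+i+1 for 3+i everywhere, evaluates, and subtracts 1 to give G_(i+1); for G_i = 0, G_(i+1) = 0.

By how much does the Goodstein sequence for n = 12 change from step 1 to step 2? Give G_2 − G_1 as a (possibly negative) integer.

step 0: 12 = 3^2 + 3; sub 4 for 3: 4^2 + 4; = 20; G_1 = 20−1 = 19
step 1: 19 = 4^2 + 3; sub 5 for 4: 5^2 + 3; = 28; G_2 = 28−1 = 27

8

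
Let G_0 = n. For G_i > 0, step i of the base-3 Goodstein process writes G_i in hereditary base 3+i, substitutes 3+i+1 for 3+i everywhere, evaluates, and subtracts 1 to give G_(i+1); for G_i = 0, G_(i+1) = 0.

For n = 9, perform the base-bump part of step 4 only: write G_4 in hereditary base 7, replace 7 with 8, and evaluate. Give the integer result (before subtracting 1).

(0) 9|_3 = 3^2 ↦ 4^2|_4 = 16 ⇒ 15
(1) 15|_4 = 3·4 + 3 ↦ 3·5 + 3|_5 = 18 ⇒ 17
(2) 17|_5 = 3·5 + 2 ↦ 3·6 + 2|_6 = 20 ⇒ 19
(3) 19|_6 = 3·6 + 1 ↦ 3·7 + 1|_7 = 22 ⇒ 21
(4) 21|_7 = 3·7 ↦ 3·8|_8 = 24 ⇒ 23

24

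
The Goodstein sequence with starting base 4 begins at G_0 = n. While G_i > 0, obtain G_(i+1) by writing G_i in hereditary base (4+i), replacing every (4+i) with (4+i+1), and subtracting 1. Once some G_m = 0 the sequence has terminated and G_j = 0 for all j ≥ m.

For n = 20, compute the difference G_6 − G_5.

18

[0] 20 ≡ 4^2 + 4 (base 4). Lift 5: 30. −1: 29.
[1] 29 ≡ 5^2 + 4 (base 5). Lift 6: 40. −1: 39.
[2] 39 ≡ 6^2 + 3 (base 6). Lift 7: 52. −1: 51.
[3] 51 ≡ 7^2 + 2 (base 7). Lift 8: 66. −1: 65.
[4] 65 ≡ 8^2 + 1 (base 8). Lift 9: 82. −1: 81.
[5] 81 ≡ 9^2 (base 9). Lift 10: 100. −1: 99.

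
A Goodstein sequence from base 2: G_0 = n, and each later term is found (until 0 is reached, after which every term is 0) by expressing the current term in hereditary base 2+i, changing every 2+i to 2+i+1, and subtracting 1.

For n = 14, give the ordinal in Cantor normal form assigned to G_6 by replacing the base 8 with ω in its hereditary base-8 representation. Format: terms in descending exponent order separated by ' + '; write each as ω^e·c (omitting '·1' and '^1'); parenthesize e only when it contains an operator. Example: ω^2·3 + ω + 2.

step 0: 14 = 2^(2 + 1) + 2^2 + 2; sub 3 for 2: 3^(3 + 1) + 3^3 + 3; = 111; G_1 = 111−1 = 110
step 1: 110 = 3^(3 + 1) + 3^3 + 2; sub 4 for 3: 4^(4 + 1) + 4^4 + 2; = 1282; G_2 = 1282−1 = 1281
step 2: 1281 = 4^(4 + 1) + 4^4 + 1; sub 5 for 4: 5^(5 + 1) + 5^5 + 1; = 18751; G_3 = 18751−1 = 18750
step 3: 18750 = 5^(5 + 1) + 5^5; sub 6 for 5: 6^(6 + 1) + 6^6; = 326592; G_4 = 326592−1 = 326591
step 4: 326591 = 6^(6 + 1) + 5·6^5 + 5·6^4 + 5·6^3 + 5·6^2 + 5·6 + 5; sub 7 for 6: 7^(7 + 1) + 5·7^5 + 5·7^4 + 5·7^3 + 5·7^2 + 5·7 + 5; = 5862841; G_5 = 5862841−1 = 5862840
step 5: 5862840 = 7^(7 + 1) + 5·7^5 + 5·7^4 + 5·7^3 + 5·7^2 + 5·7 + 4; sub 8 for 7: 8^(8 + 1) + 5·8^5 + 5·8^4 + 5·8^3 + 5·8^2 + 5·8 + 4; = 134404972; G_6 = 134404972−1 = 134404971

ω^(ω + 1) + ω^5·5 + ω^4·5 + ω^3·5 + ω^2·5 + ω·5 + 3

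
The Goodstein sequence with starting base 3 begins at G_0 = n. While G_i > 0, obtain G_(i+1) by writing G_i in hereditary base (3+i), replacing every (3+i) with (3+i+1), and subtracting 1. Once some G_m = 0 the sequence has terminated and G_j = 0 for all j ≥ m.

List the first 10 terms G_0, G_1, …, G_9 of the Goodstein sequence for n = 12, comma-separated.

[0] 12 ≡ 3^2 + 3 (base 3). Lift 4: 20. −1: 19.
[1] 19 ≡ 4^2 + 3 (base 4). Lift 5: 28. −1: 27.
[2] 27 ≡ 5^2 + 2 (base 5). Lift 6: 38. −1: 37.
[3] 37 ≡ 6^2 + 1 (base 6). Lift 7: 50. −1: 49.
[4] 49 ≡ 7^2 (base 7). Lift 8: 64. −1: 63.
[5] 63 ≡ 7·8 + 7 (base 8). Lift 9: 70. −1: 69.
[6] 69 ≡ 7·9 + 6 (base 9). Lift 10: 76. −1: 75.
[7] 75 ≡ 7·10 + 5 (base 10). Lift 11: 82. −1: 81.
[8] 81 ≡ 7·11 + 4 (base 11). Lift 12: 88. −1: 87.

12, 19, 27, 37, 49, 63, 69, 75, 81, 87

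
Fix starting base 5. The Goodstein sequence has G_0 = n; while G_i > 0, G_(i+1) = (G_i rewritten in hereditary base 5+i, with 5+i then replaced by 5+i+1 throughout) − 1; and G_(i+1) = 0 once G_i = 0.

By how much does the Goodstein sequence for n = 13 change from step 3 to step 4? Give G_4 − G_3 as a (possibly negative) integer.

1

G_0 = 13. HB_5(13) = 2·5 + 3. Bump = 15. G_1 = 14.
G_1 = 14. HB_6(14) = 2·6 + 2. Bump = 16. G_2 = 15.
G_2 = 15. HB_7(15) = 2·7 + 1. Bump = 17. G_3 = 16.
G_3 = 16. HB_8(16) = 2·8. Bump = 18. G_4 = 17.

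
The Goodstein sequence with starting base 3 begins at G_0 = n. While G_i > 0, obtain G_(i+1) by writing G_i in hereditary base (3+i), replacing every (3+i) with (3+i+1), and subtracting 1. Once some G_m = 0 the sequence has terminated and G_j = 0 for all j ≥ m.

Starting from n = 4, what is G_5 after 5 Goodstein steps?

1

(0) 4|_3 = 3 + 1 ↦ 4 + 1|_4 = 5 ⇒ 4
(1) 4|_4 = 4 ↦ 5|_5 = 5 ⇒ 4
(2) 4|_5 = 4 ↦ 4|_6 = 4 ⇒ 3
(3) 3|_6 = 3 ↦ 3|_7 = 3 ⇒ 2
(4) 2|_7 = 2 ↦ 2|_8 = 2 ⇒ 1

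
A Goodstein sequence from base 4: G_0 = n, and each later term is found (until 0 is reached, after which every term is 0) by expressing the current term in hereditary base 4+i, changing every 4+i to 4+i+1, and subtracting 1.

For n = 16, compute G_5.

36

i=0: 16 = 4^2 (b=4); 4→5: 5^2 = 25; 25−1 = 24
i=1: 24 = 4·5 + 4 (b=5); 5→6: 4·6 + 4 = 28; 28−1 = 27
i=2: 27 = 4·6 + 3 (b=6); 6→7: 4·7 + 3 = 31; 31−1 = 30
i=3: 30 = 4·7 + 2 (b=7); 7→8: 4·8 + 2 = 34; 34−1 = 33
i=4: 33 = 4·8 + 1 (b=8); 8→9: 4·9 + 1 = 37; 37−1 = 36
i=5: 36 = 4·9 (b=9); 9→10: 4·10 = 40; 40−1 = 39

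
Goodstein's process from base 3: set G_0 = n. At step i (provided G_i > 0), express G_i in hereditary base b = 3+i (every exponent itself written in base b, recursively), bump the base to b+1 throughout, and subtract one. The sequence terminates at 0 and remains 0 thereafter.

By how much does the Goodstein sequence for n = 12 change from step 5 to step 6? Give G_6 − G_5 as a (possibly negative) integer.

6

G_0=12  [base 3] 3^2 + 3  →[3↦4]→  4^2 + 4 = 20  −1 ⇒ G_1=19
G_1=19  [base 4] 4^2 + 3  →[4↦5]→  5^2 + 3 = 28  −1 ⇒ G_2=27
G_2=27  [base 5] 5^2 + 2  →[5↦6]→  6^2 + 2 = 38  −1 ⇒ G_3=37
G_3=37  [base 6] 6^2 + 1  →[6↦7]→  7^2 + 1 = 50  −1 ⇒ G_4=49
G_4=49  [base 7] 7^2  →[7↦8]→  8^2 = 64  −1 ⇒ G_5=63
G_5=63  [base 8] 7·8 + 7  →[8↦9]→  7·9 + 7 = 70  −1 ⇒ G_6=69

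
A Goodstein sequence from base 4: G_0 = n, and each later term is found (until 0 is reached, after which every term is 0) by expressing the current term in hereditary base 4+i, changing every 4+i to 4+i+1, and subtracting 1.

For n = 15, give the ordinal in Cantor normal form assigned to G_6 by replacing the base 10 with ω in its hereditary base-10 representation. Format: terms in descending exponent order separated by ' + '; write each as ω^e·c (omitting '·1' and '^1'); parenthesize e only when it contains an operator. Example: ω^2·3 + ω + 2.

ω·2 + 5

G_0 = 15. HB_4(15) = 3·4 + 3. Bump = 18. G_1 = 17.
G_1 = 17. HB_5(17) = 3·5 + 2. Bump = 20. G_2 = 19.
G_2 = 19. HB_6(19) = 3·6 + 1. Bump = 22. G_3 = 21.
G_3 = 21. HB_7(21) = 3·7. Bump = 24. G_4 = 23.
G_4 = 23. HB_8(23) = 2·8 + 7. Bump = 25. G_5 = 24.
G_5 = 24. HB_9(24) = 2·9 + 6. Bump = 26. G_6 = 25.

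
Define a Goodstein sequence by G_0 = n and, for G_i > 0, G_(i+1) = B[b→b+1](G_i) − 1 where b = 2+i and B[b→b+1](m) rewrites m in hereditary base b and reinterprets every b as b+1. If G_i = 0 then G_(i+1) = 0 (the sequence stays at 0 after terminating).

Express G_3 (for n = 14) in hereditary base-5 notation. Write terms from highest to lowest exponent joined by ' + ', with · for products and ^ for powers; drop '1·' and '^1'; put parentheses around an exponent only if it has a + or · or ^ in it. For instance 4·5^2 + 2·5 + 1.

5^(5 + 1) + 5^5

i=0: 14 = 2^(2 + 1) + 2^2 + 2 (b=2); 2→3: 3^(3 + 1) + 3^3 + 3 = 111; 111−1 = 110
i=1: 110 = 3^(3 + 1) + 3^3 + 2 (b=3); 3→4: 4^(4 + 1) + 4^4 + 2 = 1282; 1282−1 = 1281
i=2: 1281 = 4^(4 + 1) + 4^4 + 1 (b=4); 4→5: 5^(5 + 1) + 5^5 + 1 = 18751; 18751−1 = 18750
i=3: 18750 = 5^(5 + 1) + 5^5 (b=5); 5→6: 6^(6 + 1) + 6^6 = 326592; 326592−1 = 326591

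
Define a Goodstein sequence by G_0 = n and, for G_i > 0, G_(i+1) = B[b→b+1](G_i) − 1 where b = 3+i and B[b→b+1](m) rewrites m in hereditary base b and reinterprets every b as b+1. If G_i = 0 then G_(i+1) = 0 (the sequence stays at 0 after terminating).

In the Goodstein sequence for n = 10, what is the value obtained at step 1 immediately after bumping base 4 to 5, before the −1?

step 0: 10 = 3^2 + 1; sub 4 for 3: 4^2 + 1; = 17; G_1 = 17−1 = 16
step 1: 16 = 4^2; sub 5 for 4: 5^2; = 25; G_2 = 25−1 = 24

25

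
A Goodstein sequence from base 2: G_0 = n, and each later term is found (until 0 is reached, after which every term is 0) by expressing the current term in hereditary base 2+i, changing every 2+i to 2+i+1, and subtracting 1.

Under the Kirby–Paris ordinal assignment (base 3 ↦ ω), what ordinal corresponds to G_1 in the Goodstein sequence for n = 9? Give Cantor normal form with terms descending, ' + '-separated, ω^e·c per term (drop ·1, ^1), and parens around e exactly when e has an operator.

9 —HB2→ 2^(2 + 1) + 1 —bump→ 3^(3 + 1) + 1 = 82 —(−1)→ 81
81 —HB3→ 3^(3 + 1) —bump→ 4^(4 + 1) = 1024 —(−1)→ 1023

ω^(ω + 1)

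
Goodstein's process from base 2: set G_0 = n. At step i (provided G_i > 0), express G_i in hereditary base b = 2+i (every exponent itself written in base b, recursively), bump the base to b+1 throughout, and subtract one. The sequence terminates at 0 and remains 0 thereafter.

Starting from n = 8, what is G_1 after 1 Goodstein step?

80

G_0=8  [base 2] 2^(2 + 1)  →[2↦3]→  3^(3 + 1) = 81  −1 ⇒ G_1=80
G_1=80  [base 3] 2·3^3 + 2·3^2 + 2·3 + 2  →[3↦4]→  2·4^4 + 2·4^2 + 2·4 + 2 = 554  −1 ⇒ G_2=553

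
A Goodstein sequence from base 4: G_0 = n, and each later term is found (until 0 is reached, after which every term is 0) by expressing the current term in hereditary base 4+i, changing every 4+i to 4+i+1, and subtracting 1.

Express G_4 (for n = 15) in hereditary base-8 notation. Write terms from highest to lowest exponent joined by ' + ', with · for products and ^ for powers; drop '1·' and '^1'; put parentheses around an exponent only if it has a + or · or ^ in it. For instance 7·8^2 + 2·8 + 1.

2·8 + 7

G_0=15  [base 4] 3·4 + 3  →[4↦5]→  3·5 + 3 = 18  −1 ⇒ G_1=17
G_1=17  [base 5] 3·5 + 2  →[5↦6]→  3·6 + 2 = 20  −1 ⇒ G_2=19
G_2=19  [base 6] 3·6 + 1  →[6↦7]→  3·7 + 1 = 22  −1 ⇒ G_3=21
G_3=21  [base 7] 3·7  →[7↦8]→  3·8 = 24  −1 ⇒ G_4=23
G_4=23  [base 8] 2·8 + 7  →[8↦9]→  2·9 + 7 = 25  −1 ⇒ G_5=24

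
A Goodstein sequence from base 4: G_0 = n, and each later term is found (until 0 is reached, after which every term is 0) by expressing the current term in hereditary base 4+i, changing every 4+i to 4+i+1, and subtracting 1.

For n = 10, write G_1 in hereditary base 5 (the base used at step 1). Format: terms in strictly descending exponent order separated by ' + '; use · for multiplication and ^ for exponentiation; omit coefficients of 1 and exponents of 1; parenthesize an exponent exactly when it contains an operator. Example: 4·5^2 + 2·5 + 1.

step 0: 10 = 2·4 + 2; sub 5 for 4: 2·5 + 2; = 12; G_1 = 12−1 = 11
step 1: 11 = 2·5 + 1; sub 6 for 5: 2·6 + 1; = 13; G_2 = 13−1 = 12

2·5 + 1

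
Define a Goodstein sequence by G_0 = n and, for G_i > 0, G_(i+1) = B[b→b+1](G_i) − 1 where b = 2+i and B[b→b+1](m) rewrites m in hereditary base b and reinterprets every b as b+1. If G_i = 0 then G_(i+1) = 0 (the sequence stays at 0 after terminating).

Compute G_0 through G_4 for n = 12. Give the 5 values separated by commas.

(0) 12|_2 = 2^(2 + 1) + 2^2 ↦ 3^(3 + 1) + 3^3|_3 = 108 ⇒ 107
(1) 107|_3 = 3^(3 + 1) + 2·3^2 + 2·3 + 2 ↦ 4^(4 + 1) + 2·4^2 + 2·4 + 2|_4 = 1066 ⇒ 1065
(2) 1065|_4 = 4^(4 + 1) + 2·4^2 + 2·4 + 1 ↦ 5^(5 + 1) + 2·5^2 + 2·5 + 1|_5 = 15686 ⇒ 15685
(3) 15685|_5 = 5^(5 + 1) + 2·5^2 + 2·5 ↦ 6^(6 + 1) + 2·6^2 + 2·6|_6 = 280020 ⇒ 280019

12, 107, 1065, 15685, 280019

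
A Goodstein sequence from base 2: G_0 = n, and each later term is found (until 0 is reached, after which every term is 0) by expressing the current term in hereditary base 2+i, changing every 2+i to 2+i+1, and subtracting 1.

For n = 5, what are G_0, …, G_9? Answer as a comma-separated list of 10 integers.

G_0=5  [base 2] 2^2 + 1  →[2↦3]→  3^3 + 1 = 28  −1 ⇒ G_1=27
G_1=27  [base 3] 3^3  →[3↦4]→  4^4 = 256  −1 ⇒ G_2=255
G_2=255  [base 4] 3·4^3 + 3·4^2 + 3·4 + 3  →[4↦5]→  3·5^3 + 3·5^2 + 3·5 + 3 = 468  −1 ⇒ G_3=467
G_3=467  [base 5] 3·5^3 + 3·5^2 + 3·5 + 2  →[5↦6]→  3·6^3 + 3·6^2 + 3·6 + 2 = 776  −1 ⇒ G_4=775
G_4=775  [base 6] 3·6^3 + 3·6^2 + 3·6 + 1  →[6↦7]→  3·7^3 + 3·7^2 + 3·7 + 1 = 1198  −1 ⇒ G_5=1197
G_5=1197  [base 7] 3·7^3 + 3·7^2 + 3·7  →[7↦8]→  3·8^3 + 3·8^2 + 3·8 = 1752  −1 ⇒ G_6=1751
G_6=1751  [base 8] 3·8^3 + 3·8^2 + 2·8 + 7  →[8↦9]→  3·9^3 + 3·9^2 + 2·9 + 7 = 2455  −1 ⇒ G_7=2454
G_7=2454  [base 9] 3·9^3 + 3·9^2 + 2·9 + 6  →[9↦10]→  3·10^3 + 3·10^2 + 2·10 + 6 = 3326  −1 ⇒ G_8=3325
G_8=3325  [base 10] 3·10^3 + 3·10^2 + 2·10 + 5  →[10↦11]→  3·11^3 + 3·11^2 + 2·11 + 5 = 4383  −1 ⇒ G_9=4382

5, 27, 255, 467, 775, 1197, 1751, 2454, 3325, 4382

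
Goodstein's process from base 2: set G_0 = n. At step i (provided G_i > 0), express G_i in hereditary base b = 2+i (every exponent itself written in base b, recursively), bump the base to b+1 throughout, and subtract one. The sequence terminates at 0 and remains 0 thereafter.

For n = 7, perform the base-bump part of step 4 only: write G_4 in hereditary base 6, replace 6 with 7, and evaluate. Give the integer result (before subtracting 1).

823544

G_0=7  [base 2] 2^2 + 2 + 1  →[2↦3]→  3^3 + 3 + 1 = 31  −1 ⇒ G_1=30
G_1=30  [base 3] 3^3 + 3  →[3↦4]→  4^4 + 4 = 260  −1 ⇒ G_2=259
G_2=259  [base 4] 4^4 + 3  →[4↦5]→  5^5 + 3 = 3128  −1 ⇒ G_3=3127
G_3=3127  [base 5] 5^5 + 2  →[5↦6]→  6^6 + 2 = 46658  −1 ⇒ G_4=46657
G_4=46657  [base 6] 6^6 + 1  →[6↦7]→  7^7 + 1 = 823544  −1 ⇒ G_5=823543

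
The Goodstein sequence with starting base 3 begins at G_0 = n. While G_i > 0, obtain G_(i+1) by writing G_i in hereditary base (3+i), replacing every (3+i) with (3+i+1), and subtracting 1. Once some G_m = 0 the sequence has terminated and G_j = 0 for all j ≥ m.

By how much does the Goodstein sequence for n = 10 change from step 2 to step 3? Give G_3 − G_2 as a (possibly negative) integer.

(0) 10|_3 = 3^2 + 1 ↦ 4^2 + 1|_4 = 17 ⇒ 16
(1) 16|_4 = 4^2 ↦ 5^2|_5 = 25 ⇒ 24
(2) 24|_5 = 4·5 + 4 ↦ 4·6 + 4|_6 = 28 ⇒ 27

3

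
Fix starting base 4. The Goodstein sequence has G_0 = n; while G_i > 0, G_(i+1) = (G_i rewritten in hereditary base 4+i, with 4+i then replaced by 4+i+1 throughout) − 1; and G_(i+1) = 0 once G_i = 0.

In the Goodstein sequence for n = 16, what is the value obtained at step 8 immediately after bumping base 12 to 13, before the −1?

46

G_0 = 16. HB_4(16) = 4^2. Bump = 25. G_1 = 24.
G_1 = 24. HB_5(24) = 4·5 + 4. Bump = 28. G_2 = 27.
G_2 = 27. HB_6(27) = 4·6 + 3. Bump = 31. G_3 = 30.
G_3 = 30. HB_7(30) = 4·7 + 2. Bump = 34. G_4 = 33.
G_4 = 33. HB_8(33) = 4·8 + 1. Bump = 37. G_5 = 36.
G_5 = 36. HB_9(36) = 4·9. Bump = 40. G_6 = 39.
G_6 = 39. HB_10(39) = 3·10 + 9. Bump = 42. G_7 = 41.
G_7 = 41. HB_11(41) = 3·11 + 8. Bump = 44. G_8 = 43.
G_8 = 43. HB_12(43) = 3·12 + 7. Bump = 46. G_9 = 45.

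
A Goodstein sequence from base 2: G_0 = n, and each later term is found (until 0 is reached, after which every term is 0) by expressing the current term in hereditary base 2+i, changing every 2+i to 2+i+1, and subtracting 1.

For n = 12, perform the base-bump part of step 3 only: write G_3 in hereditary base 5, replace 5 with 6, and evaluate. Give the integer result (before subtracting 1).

280020

base 2: 12 = 2^(2 + 1) + 2^2; at 3: 3^(3 + 1) + 3^3 = 108; next = 107
base 3: 107 = 3^(3 + 1) + 2·3^2 + 2·3 + 2; at 4: 4^(4 + 1) + 2·4^2 + 2·4 + 2 = 1066; next = 1065
base 4: 1065 = 4^(4 + 1) + 2·4^2 + 2·4 + 1; at 5: 5^(5 + 1) + 2·5^2 + 2·5 + 1 = 15686; next = 15685
base 5: 15685 = 5^(5 + 1) + 2·5^2 + 2·5; at 6: 6^(6 + 1) + 2·6^2 + 2·6 = 280020; next = 280019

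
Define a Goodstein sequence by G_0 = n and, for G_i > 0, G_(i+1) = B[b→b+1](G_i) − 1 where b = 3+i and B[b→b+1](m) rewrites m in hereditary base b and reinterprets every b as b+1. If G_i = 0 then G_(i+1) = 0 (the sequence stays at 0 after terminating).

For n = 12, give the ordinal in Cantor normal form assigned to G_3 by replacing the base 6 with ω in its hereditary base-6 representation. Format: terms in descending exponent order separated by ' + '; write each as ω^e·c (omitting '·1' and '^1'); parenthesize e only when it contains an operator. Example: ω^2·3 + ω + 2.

ω^2 + 1

(0) 12|_3 = 3^2 + 3 ↦ 4^2 + 4|_4 = 20 ⇒ 19
(1) 19|_4 = 4^2 + 3 ↦ 5^2 + 3|_5 = 28 ⇒ 27
(2) 27|_5 = 5^2 + 2 ↦ 6^2 + 2|_6 = 38 ⇒ 37
(3) 37|_6 = 6^2 + 1 ↦ 7^2 + 1|_7 = 50 ⇒ 49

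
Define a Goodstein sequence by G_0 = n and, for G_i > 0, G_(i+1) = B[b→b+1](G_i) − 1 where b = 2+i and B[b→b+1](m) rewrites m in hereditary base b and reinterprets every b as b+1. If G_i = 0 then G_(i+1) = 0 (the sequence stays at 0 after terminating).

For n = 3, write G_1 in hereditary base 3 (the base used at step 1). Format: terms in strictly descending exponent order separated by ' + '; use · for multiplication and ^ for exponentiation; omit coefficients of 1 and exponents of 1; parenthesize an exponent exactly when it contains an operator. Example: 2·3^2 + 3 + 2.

3

i=0: 3 = 2 + 1 (b=2); 2→3: 3 + 1 = 4; 4−1 = 3
i=1: 3 = 3 (b=3); 3→4: 4 = 4; 4−1 = 3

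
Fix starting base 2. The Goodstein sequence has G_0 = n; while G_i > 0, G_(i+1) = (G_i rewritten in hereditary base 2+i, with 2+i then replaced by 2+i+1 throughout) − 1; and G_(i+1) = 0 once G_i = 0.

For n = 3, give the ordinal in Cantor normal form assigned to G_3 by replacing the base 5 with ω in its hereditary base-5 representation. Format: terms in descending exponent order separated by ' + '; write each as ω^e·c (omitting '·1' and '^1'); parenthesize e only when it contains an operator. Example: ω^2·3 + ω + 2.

3 —HB2→ 2 + 1 —bump→ 3 + 1 = 4 —(−1)→ 3
3 —HB3→ 3 —bump→ 4 = 4 —(−1)→ 3
3 —HB4→ 3 —bump→ 3 = 3 —(−1)→ 2
2 —HB5→ 2 —bump→ 2 = 2 —(−1)→ 1

2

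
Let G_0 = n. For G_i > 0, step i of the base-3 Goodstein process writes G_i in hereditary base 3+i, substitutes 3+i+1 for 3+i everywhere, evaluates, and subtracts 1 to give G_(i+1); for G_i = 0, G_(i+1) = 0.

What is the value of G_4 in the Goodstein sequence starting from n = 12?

49

(0) 12|_3 = 3^2 + 3 ↦ 4^2 + 4|_4 = 20 ⇒ 19
(1) 19|_4 = 4^2 + 3 ↦ 5^2 + 3|_5 = 28 ⇒ 27
(2) 27|_5 = 5^2 + 2 ↦ 6^2 + 2|_6 = 38 ⇒ 37
(3) 37|_6 = 6^2 + 1 ↦ 7^2 + 1|_7 = 50 ⇒ 49
(4) 49|_7 = 7^2 ↦ 8^2|_8 = 64 ⇒ 63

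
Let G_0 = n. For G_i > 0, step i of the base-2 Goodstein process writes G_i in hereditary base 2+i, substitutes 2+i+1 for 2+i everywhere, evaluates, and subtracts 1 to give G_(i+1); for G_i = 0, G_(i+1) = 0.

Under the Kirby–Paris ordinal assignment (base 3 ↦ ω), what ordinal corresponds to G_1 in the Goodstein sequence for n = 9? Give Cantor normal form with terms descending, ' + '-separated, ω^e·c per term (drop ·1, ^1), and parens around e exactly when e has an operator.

ω^(ω + 1)

base 2: 9 = 2^(2 + 1) + 1; at 3: 3^(3 + 1) + 1 = 82; next = 81
base 3: 81 = 3^(3 + 1); at 4: 4^(4 + 1) = 1024; next = 1023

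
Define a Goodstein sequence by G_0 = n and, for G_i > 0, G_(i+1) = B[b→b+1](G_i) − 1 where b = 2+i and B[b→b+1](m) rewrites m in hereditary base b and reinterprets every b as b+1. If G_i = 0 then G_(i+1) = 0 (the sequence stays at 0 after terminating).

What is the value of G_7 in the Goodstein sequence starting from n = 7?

base 2: 7 = 2^2 + 2 + 1; at 3: 3^3 + 3 + 1 = 31; next = 30
base 3: 30 = 3^3 + 3; at 4: 4^4 + 4 = 260; next = 259
base 4: 259 = 4^4 + 3; at 5: 5^5 + 3 = 3128; next = 3127
base 5: 3127 = 5^5 + 2; at 6: 6^6 + 2 = 46658; next = 46657
base 6: 46657 = 6^6 + 1; at 7: 7^7 + 1 = 823544; next = 823543
base 7: 823543 = 7^7; at 8: 8^8 = 16777216; next = 16777215
base 8: 16777215 = 7·8^7 + 7·8^6 + 7·8^5 + 7·8^4 + 7·8^3 + 7·8^2 + 7·8 + 7; at 9: 7·9^7 + 7·9^6 + 7·9^5 + 7·9^4 + 7·9^3 + 7·9^2 + 7·9 + 7 = 37665880; next = 37665879

37665879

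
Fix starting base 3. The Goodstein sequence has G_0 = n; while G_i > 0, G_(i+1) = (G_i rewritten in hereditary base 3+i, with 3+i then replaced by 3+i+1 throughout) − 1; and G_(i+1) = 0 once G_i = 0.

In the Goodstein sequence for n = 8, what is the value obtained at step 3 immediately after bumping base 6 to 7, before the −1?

12

G_0=8  [base 3] 2·3 + 2  →[3↦4]→  2·4 + 2 = 10  −1 ⇒ G_1=9
G_1=9  [base 4] 2·4 + 1  →[4↦5]→  2·5 + 1 = 11  −1 ⇒ G_2=10
G_2=10  [base 5] 2·5  →[5↦6]→  2·6 = 12  −1 ⇒ G_3=11
G_3=11  [base 6] 6 + 5  →[6↦7]→  7 + 5 = 12  −1 ⇒ G_4=11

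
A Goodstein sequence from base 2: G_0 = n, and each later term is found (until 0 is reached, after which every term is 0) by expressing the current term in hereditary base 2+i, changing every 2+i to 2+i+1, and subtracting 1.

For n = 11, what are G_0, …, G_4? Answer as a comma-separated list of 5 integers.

11, 84, 1027, 15627, 279937

i=0: 11 = 2^(2 + 1) + 2 + 1 (b=2); 2→3: 3^(3 + 1) + 3 + 1 = 85; 85−1 = 84
i=1: 84 = 3^(3 + 1) + 3 (b=3); 3→4: 4^(4 + 1) + 4 = 1028; 1028−1 = 1027
i=2: 1027 = 4^(4 + 1) + 3 (b=4); 4→5: 5^(5 + 1) + 3 = 15628; 15628−1 = 15627
i=3: 15627 = 5^(5 + 1) + 2 (b=5); 5→6: 6^(6 + 1) + 2 = 279938; 279938−1 = 279937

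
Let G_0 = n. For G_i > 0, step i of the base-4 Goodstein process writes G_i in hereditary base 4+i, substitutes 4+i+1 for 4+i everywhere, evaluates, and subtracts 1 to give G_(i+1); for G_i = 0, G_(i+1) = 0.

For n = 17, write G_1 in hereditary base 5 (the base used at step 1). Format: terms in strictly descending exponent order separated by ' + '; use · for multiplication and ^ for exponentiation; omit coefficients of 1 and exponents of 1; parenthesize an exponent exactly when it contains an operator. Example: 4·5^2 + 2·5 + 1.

i=0: 17 = 4^2 + 1 (b=4); 4→5: 5^2 + 1 = 26; 26−1 = 25
i=1: 25 = 5^2 (b=5); 5→6: 6^2 = 36; 36−1 = 35

5^2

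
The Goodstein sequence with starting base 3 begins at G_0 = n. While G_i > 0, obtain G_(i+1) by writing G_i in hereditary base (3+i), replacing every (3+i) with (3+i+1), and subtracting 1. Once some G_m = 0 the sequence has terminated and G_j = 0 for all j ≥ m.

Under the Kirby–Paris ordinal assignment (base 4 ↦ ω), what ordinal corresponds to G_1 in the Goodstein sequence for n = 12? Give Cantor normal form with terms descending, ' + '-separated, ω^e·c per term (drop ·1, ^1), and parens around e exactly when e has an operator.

ω^2 + 3

i=0: 12 = 3^2 + 3 (b=3); 3→4: 4^2 + 4 = 20; 20−1 = 19
i=1: 19 = 4^2 + 3 (b=4); 4→5: 5^2 + 3 = 28; 28−1 = 27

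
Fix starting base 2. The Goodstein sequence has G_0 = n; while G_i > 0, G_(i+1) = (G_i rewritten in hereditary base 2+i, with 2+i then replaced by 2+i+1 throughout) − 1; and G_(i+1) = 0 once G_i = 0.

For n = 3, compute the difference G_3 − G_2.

i=0: 3 = 2 + 1 (b=2); 2→3: 3 + 1 = 4; 4−1 = 3
i=1: 3 = 3 (b=3); 3→4: 4 = 4; 4−1 = 3
i=2: 3 = 3 (b=4); 4→5: 3 = 3; 3−1 = 2

-1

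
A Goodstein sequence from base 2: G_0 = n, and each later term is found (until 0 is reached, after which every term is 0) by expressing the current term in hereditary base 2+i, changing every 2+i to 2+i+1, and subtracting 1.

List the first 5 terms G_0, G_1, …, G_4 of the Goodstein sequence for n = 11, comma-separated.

11, 84, 1027, 15627, 279937

11 —HB2→ 2^(2 + 1) + 2 + 1 —bump→ 3^(3 + 1) + 3 + 1 = 85 —(−1)→ 84
84 —HB3→ 3^(3 + 1) + 3 —bump→ 4^(4 + 1) + 4 = 1028 —(−1)→ 1027
1027 —HB4→ 4^(4 + 1) + 3 —bump→ 5^(5 + 1) + 3 = 15628 —(−1)→ 15627
15627 —HB5→ 5^(5 + 1) + 2 —bump→ 6^(6 + 1) + 2 = 279938 —(−1)→ 279937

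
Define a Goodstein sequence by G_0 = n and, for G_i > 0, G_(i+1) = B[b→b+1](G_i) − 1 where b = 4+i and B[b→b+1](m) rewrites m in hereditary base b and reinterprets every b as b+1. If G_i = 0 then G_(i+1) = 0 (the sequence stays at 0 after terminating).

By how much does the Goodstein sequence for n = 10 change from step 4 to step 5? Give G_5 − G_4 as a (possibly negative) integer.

0

[0] 10 ≡ 2·4 + 2 (base 4). Lift 5: 12. −1: 11.
[1] 11 ≡ 2·5 + 1 (base 5). Lift 6: 13. −1: 12.
[2] 12 ≡ 2·6 (base 6). Lift 7: 14. −1: 13.
[3] 13 ≡ 7 + 6 (base 7). Lift 8: 14. −1: 13.
[4] 13 ≡ 8 + 5 (base 8). Lift 9: 14. −1: 13.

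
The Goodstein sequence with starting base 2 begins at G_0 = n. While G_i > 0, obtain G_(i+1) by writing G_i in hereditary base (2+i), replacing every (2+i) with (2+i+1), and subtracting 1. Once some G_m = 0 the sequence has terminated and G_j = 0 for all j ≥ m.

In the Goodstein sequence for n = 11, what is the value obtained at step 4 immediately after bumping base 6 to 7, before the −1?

5764802

i=0: 11 = 2^(2 + 1) + 2 + 1 (b=2); 2→3: 3^(3 + 1) + 3 + 1 = 85; 85−1 = 84
i=1: 84 = 3^(3 + 1) + 3 (b=3); 3→4: 4^(4 + 1) + 4 = 1028; 1028−1 = 1027
i=2: 1027 = 4^(4 + 1) + 3 (b=4); 4→5: 5^(5 + 1) + 3 = 15628; 15628−1 = 15627
i=3: 15627 = 5^(5 + 1) + 2 (b=5); 5→6: 6^(6 + 1) + 2 = 279938; 279938−1 = 279937
i=4: 279937 = 6^(6 + 1) + 1 (b=6); 6→7: 7^(7 + 1) + 1 = 5764802; 5764802−1 = 5764801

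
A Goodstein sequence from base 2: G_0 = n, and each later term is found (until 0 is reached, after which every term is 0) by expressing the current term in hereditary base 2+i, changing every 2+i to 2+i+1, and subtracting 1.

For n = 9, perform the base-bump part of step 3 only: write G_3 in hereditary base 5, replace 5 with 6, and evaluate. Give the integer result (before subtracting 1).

140744

i=0: 9 = 2^(2 + 1) + 1 (b=2); 2→3: 3^(3 + 1) + 1 = 82; 82−1 = 81
i=1: 81 = 3^(3 + 1) (b=3); 3→4: 4^(4 + 1) = 1024; 1024−1 = 1023
i=2: 1023 = 3·4^4 + 3·4^3 + 3·4^2 + 3·4 + 3 (b=4); 4→5: 3·5^5 + 3·5^3 + 3·5^2 + 3·5 + 3 = 9843; 9843−1 = 9842
i=3: 9842 = 3·5^5 + 3·5^3 + 3·5^2 + 3·5 + 2 (b=5); 5→6: 3·6^6 + 3·6^3 + 3·6^2 + 3·6 + 2 = 140744; 140744−1 = 140743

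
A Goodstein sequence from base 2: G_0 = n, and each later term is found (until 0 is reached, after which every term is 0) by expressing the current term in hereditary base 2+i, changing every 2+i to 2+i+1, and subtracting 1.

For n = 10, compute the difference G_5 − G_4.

3935819

step 0: 10 = 2^(2 + 1) + 2; sub 3 for 2: 3^(3 + 1) + 3; = 84; G_1 = 84−1 = 83
step 1: 83 = 3^(3 + 1) + 2; sub 4 for 3: 4^(4 + 1) + 2; = 1026; G_2 = 1026−1 = 1025
step 2: 1025 = 4^(4 + 1) + 1; sub 5 for 4: 5^(5 + 1) + 1; = 15626; G_3 = 15626−1 = 15625
step 3: 15625 = 5^(5 + 1); sub 6 for 5: 6^(6 + 1); = 279936; G_4 = 279936−1 = 279935
step 4: 279935 = 5·6^6 + 5·6^5 + 5·6^4 + 5·6^3 + 5·6^2 + 5·6 + 5; sub 7 for 6: 5·7^7 + 5·7^5 + 5·7^4 + 5·7^3 + 5·7^2 + 5·7 + 5; = 4215755; G_5 = 4215755−1 = 4215754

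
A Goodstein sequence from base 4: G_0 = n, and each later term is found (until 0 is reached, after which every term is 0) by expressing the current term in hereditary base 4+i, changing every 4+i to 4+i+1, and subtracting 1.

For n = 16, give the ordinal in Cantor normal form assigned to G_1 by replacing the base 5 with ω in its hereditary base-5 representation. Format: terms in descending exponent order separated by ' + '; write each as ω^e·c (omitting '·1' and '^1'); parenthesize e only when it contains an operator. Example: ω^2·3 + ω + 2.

16 —HB4→ 4^2 —bump→ 5^2 = 25 —(−1)→ 24
24 —HB5→ 4·5 + 4 —bump→ 4·6 + 4 = 28 —(−1)→ 27

ω·4 + 4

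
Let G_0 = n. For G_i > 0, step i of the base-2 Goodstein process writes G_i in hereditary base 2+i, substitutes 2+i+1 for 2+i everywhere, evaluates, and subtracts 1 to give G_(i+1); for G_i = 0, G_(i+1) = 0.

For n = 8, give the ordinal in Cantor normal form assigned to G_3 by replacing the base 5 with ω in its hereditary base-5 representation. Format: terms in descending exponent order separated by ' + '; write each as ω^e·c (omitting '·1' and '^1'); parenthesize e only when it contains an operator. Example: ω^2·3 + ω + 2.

base 2: 8 = 2^(2 + 1); at 3: 3^(3 + 1) = 81; next = 80
base 3: 80 = 2·3^3 + 2·3^2 + 2·3 + 2; at 4: 2·4^4 + 2·4^2 + 2·4 + 2 = 554; next = 553
base 4: 553 = 2·4^4 + 2·4^2 + 2·4 + 1; at 5: 2·5^5 + 2·5^2 + 2·5 + 1 = 6311; next = 6310
base 5: 6310 = 2·5^5 + 2·5^2 + 2·5; at 6: 2·6^6 + 2·6^2 + 2·6 = 93396; next = 93395

ω^ω·2 + ω^2·2 + ω·2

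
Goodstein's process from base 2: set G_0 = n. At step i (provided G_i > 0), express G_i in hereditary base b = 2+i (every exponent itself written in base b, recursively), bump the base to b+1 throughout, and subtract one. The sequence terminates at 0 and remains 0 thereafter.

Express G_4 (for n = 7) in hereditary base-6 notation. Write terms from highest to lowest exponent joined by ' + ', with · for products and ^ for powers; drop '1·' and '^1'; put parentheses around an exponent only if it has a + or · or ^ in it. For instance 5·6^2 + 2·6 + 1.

base 2: 7 = 2^2 + 2 + 1; at 3: 3^3 + 3 + 1 = 31; next = 30
base 3: 30 = 3^3 + 3; at 4: 4^4 + 4 = 260; next = 259
base 4: 259 = 4^4 + 3; at 5: 5^5 + 3 = 3128; next = 3127
base 5: 3127 = 5^5 + 2; at 6: 6^6 + 2 = 46658; next = 46657
base 6: 46657 = 6^6 + 1; at 7: 7^7 + 1 = 823544; next = 823543

6^6 + 1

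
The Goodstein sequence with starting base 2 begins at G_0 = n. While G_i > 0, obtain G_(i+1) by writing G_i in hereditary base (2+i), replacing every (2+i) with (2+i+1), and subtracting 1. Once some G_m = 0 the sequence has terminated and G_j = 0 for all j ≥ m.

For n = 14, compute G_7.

3487116548

i=0: 14 = 2^(2 + 1) + 2^2 + 2 (b=2); 2→3: 3^(3 + 1) + 3^3 + 3 = 111; 111−1 = 110
i=1: 110 = 3^(3 + 1) + 3^3 + 2 (b=3); 3→4: 4^(4 + 1) + 4^4 + 2 = 1282; 1282−1 = 1281
i=2: 1281 = 4^(4 + 1) + 4^4 + 1 (b=4); 4→5: 5^(5 + 1) + 5^5 + 1 = 18751; 18751−1 = 18750
i=3: 18750 = 5^(5 + 1) + 5^5 (b=5); 5→6: 6^(6 + 1) + 6^6 = 326592; 326592−1 = 326591
i=4: 326591 = 6^(6 + 1) + 5·6^5 + 5·6^4 + 5·6^3 + 5·6^2 + 5·6 + 5 (b=6); 6→7: 7^(7 + 1) + 5·7^5 + 5·7^4 + 5·7^3 + 5·7^2 + 5·7 + 5 = 5862841; 5862841−1 = 5862840
i=5: 5862840 = 7^(7 + 1) + 5·7^5 + 5·7^4 + 5·7^3 + 5·7^2 + 5·7 + 4 (b=7); 7→8: 8^(8 + 1) + 5·8^5 + 5·8^4 + 5·8^3 + 5·8^2 + 5·8 + 4 = 134404972; 134404972−1 = 134404971
i=6: 134404971 = 8^(8 + 1) + 5·8^5 + 5·8^4 + 5·8^3 + 5·8^2 + 5·8 + 3 (b=8); 8→9: 9^(9 + 1) + 5·9^5 + 5·9^4 + 5·9^3 + 5·9^2 + 5·9 + 3 = 3487116549; 3487116549−1 = 3487116548
i=7: 3487116548 = 9^(9 + 1) + 5·9^5 + 5·9^4 + 5·9^3 + 5·9^2 + 5·9 + 2 (b=9); 9→10: 10^(10 + 1) + 5·10^5 + 5·10^4 + 5·10^3 + 5·10^2 + 5·10 + 2 = 100000555552; 100000555552−1 = 100000555551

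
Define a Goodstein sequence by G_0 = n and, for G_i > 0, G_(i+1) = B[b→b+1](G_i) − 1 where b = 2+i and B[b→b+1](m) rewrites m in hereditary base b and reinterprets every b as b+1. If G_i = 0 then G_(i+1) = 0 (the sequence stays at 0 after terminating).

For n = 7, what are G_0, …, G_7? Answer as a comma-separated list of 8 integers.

base 2: 7 = 2^2 + 2 + 1; at 3: 3^3 + 3 + 1 = 31; next = 30
base 3: 30 = 3^3 + 3; at 4: 4^4 + 4 = 260; next = 259
base 4: 259 = 4^4 + 3; at 5: 5^5 + 3 = 3128; next = 3127
base 5: 3127 = 5^5 + 2; at 6: 6^6 + 2 = 46658; next = 46657
base 6: 46657 = 6^6 + 1; at 7: 7^7 + 1 = 823544; next = 823543
base 7: 823543 = 7^7; at 8: 8^8 = 16777216; next = 16777215
base 8: 16777215 = 7·8^7 + 7·8^6 + 7·8^5 + 7·8^4 + 7·8^3 + 7·8^2 + 7·8 + 7; at 9: 7·9^7 + 7·9^6 + 7·9^5 + 7·9^4 + 7·9^3 + 7·9^2 + 7·9 + 7 = 37665880; next = 37665879

7, 30, 259, 3127, 46657, 823543, 16777215, 37665879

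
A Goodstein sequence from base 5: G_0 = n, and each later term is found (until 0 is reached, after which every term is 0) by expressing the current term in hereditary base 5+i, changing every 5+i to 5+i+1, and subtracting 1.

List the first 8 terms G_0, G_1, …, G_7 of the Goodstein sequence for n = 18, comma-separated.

18, 20, 22, 24, 26, 27, 28, 29

G_0 = 18. HB_5(18) = 3·5 + 3. Bump = 21. G_1 = 20.
G_1 = 20. HB_6(20) = 3·6 + 2. Bump = 23. G_2 = 22.
G_2 = 22. HB_7(22) = 3·7 + 1. Bump = 25. G_3 = 24.
G_3 = 24. HB_8(24) = 3·8. Bump = 27. G_4 = 26.
G_4 = 26. HB_9(26) = 2·9 + 8. Bump = 28. G_5 = 27.
G_5 = 27. HB_10(27) = 2·10 + 7. Bump = 29. G_6 = 28.
G_6 = 28. HB_11(28) = 2·11 + 6. Bump = 30. G_7 = 29.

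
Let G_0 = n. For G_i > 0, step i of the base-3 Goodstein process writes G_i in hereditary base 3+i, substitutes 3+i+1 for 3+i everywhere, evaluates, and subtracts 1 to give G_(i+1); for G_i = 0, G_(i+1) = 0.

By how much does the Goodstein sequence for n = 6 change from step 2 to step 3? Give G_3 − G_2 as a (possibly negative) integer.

[0] 6 ≡ 2·3 (base 3). Lift 4: 8. −1: 7.
[1] 7 ≡ 4 + 3 (base 4). Lift 5: 8. −1: 7.
[2] 7 ≡ 5 + 2 (base 5). Lift 6: 8. −1: 7.

0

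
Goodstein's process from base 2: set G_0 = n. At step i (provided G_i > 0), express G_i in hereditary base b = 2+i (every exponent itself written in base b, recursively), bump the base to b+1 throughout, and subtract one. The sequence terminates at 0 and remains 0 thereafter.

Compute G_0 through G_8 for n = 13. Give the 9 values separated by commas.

step 0: 13 = 2^(2 + 1) + 2^2 + 1; sub 3 for 2: 3^(3 + 1) + 3^3 + 1; = 109; G_1 = 109−1 = 108
step 1: 108 = 3^(3 + 1) + 3^3; sub 4 for 3: 4^(4 + 1) + 4^4; = 1280; G_2 = 1280−1 = 1279
step 2: 1279 = 4^(4 + 1) + 3·4^3 + 3·4^2 + 3·4 + 3; sub 5 for 4: 5^(5 + 1) + 3·5^3 + 3·5^2 + 3·5 + 3; = 16093; G_3 = 16093−1 = 16092
step 3: 16092 = 5^(5 + 1) + 3·5^3 + 3·5^2 + 3·5 + 2; sub 6 for 5: 6^(6 + 1) + 3·6^3 + 3·6^2 + 3·6 + 2; = 280712; G_4 = 280712−1 = 280711
step 4: 280711 = 6^(6 + 1) + 3·6^3 + 3·6^2 + 3·6 + 1; sub 7 for 6: 7^(7 + 1) + 3·7^3 + 3·7^2 + 3·7 + 1; = 5765999; G_5 = 5765999−1 = 5765998
step 5: 5765998 = 7^(7 + 1) + 3·7^3 + 3·7^2 + 3·7; sub 8 for 7: 8^(8 + 1) + 3·8^3 + 3·8^2 + 3·8; = 134219480; G_6 = 134219480−1 = 134219479
step 6: 134219479 = 8^(8 + 1) + 3·8^3 + 3·8^2 + 2·8 + 7; sub 9 for 8: 9^(9 + 1) + 3·9^3 + 3·9^2 + 2·9 + 7; = 3486786856; G_7 = 3486786856−1 = 3486786855
step 7: 3486786855 = 9^(9 + 1) + 3·9^3 + 3·9^2 + 2·9 + 6; sub 10 for 9: 10^(10 + 1) + 3·10^3 + 3·10^2 + 2·10 + 6; = 100000003326; G_8 = 100000003326−1 = 100000003325

13, 108, 1279, 16092, 280711, 5765998, 134219479, 3486786855, 100000003325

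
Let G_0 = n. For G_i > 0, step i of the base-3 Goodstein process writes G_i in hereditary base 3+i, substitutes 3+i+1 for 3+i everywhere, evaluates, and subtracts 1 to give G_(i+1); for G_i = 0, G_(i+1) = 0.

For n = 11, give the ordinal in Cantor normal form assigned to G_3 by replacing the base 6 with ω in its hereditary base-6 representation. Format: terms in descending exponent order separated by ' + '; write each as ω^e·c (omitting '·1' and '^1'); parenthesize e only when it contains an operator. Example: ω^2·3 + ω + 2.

ω·5 + 5

(0) 11|_3 = 3^2 + 2 ↦ 4^2 + 2|_4 = 18 ⇒ 17
(1) 17|_4 = 4^2 + 1 ↦ 5^2 + 1|_5 = 26 ⇒ 25
(2) 25|_5 = 5^2 ↦ 6^2|_6 = 36 ⇒ 35
(3) 35|_6 = 5·6 + 5 ↦ 5·7 + 5|_7 = 40 ⇒ 39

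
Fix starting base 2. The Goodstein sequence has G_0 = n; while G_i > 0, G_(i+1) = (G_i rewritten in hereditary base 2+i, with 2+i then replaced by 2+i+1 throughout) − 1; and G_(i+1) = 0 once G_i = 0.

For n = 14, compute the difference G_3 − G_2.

17469

G_0 = 14. HB_2(14) = 2^(2 + 1) + 2^2 + 2. Bump = 111. G_1 = 110.
G_1 = 110. HB_3(110) = 3^(3 + 1) + 3^3 + 2. Bump = 1282. G_2 = 1281.
G_2 = 1281. HB_4(1281) = 4^(4 + 1) + 4^4 + 1. Bump = 18751. G_3 = 18750.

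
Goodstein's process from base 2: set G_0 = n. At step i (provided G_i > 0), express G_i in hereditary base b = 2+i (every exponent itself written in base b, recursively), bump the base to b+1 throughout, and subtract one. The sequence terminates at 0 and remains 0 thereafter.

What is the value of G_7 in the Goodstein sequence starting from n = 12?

3486784574

12 —HB2→ 2^(2 + 1) + 2^2 —bump→ 3^(3 + 1) + 3^3 = 108 —(−1)→ 107
107 —HB3→ 3^(3 + 1) + 2·3^2 + 2·3 + 2 —bump→ 4^(4 + 1) + 2·4^2 + 2·4 + 2 = 1066 —(−1)→ 1065
1065 —HB4→ 4^(4 + 1) + 2·4^2 + 2·4 + 1 —bump→ 5^(5 + 1) + 2·5^2 + 2·5 + 1 = 15686 —(−1)→ 15685
15685 —HB5→ 5^(5 + 1) + 2·5^2 + 2·5 —bump→ 6^(6 + 1) + 2·6^2 + 2·6 = 280020 —(−1)→ 280019
280019 —HB6→ 6^(6 + 1) + 2·6^2 + 6 + 5 —bump→ 7^(7 + 1) + 2·7^2 + 7 + 5 = 5764911 —(−1)→ 5764910
5764910 —HB7→ 7^(7 + 1) + 2·7^2 + 7 + 4 —bump→ 8^(8 + 1) + 2·8^2 + 8 + 4 = 134217868 —(−1)→ 134217867
134217867 —HB8→ 8^(8 + 1) + 2·8^2 + 8 + 3 —bump→ 9^(9 + 1) + 2·9^2 + 9 + 3 = 3486784575 —(−1)→ 3486784574
3486784574 —HB9→ 9^(9 + 1) + 2·9^2 + 9 + 2 —bump→ 10^(10 + 1) + 2·10^2 + 10 + 2 = 100000000212 —(−1)→ 100000000211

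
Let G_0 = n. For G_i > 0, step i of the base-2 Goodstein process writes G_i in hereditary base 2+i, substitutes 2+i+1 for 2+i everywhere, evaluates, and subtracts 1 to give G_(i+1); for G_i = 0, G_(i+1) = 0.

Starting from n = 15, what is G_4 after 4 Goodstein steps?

326593

base 2: 15 = 2^(2 + 1) + 2^2 + 2 + 1; at 3: 3^(3 + 1) + 3^3 + 3 + 1 = 112; next = 111
base 3: 111 = 3^(3 + 1) + 3^3 + 3; at 4: 4^(4 + 1) + 4^4 + 4 = 1284; next = 1283
base 4: 1283 = 4^(4 + 1) + 4^4 + 3; at 5: 5^(5 + 1) + 5^5 + 3 = 18753; next = 18752
base 5: 18752 = 5^(5 + 1) + 5^5 + 2; at 6: 6^(6 + 1) + 6^6 + 2 = 326594; next = 326593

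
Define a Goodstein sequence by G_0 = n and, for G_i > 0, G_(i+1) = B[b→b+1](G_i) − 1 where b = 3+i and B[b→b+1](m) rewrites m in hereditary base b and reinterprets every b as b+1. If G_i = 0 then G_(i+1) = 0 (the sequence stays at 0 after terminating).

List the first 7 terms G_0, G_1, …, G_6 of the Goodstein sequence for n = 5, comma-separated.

i=0: 5 = 3 + 2 (b=3); 3→4: 4 + 2 = 6; 6−1 = 5
i=1: 5 = 4 + 1 (b=4); 4→5: 5 + 1 = 6; 6−1 = 5
i=2: 5 = 5 (b=5); 5→6: 6 = 6; 6−1 = 5
i=3: 5 = 5 (b=6); 6→7: 5 = 5; 5−1 = 4
i=4: 4 = 4 (b=7); 7→8: 4 = 4; 4−1 = 3
i=5: 3 = 3 (b=8); 8→9: 3 = 3; 3−1 = 2

5, 5, 5, 5, 4, 3, 2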